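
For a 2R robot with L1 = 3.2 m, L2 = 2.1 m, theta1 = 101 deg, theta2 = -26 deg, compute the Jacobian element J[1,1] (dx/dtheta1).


J[1,1] = -L1*sin(t1) - L2*sin(t1+t2)
= -3.2*sin(101) - 2.1*sin(75)
= -5.1697


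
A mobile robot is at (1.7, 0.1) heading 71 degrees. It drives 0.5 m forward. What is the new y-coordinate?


y_new = y0 + d*sin(theta)
= 0.1 + 0.5*sin(71)
= 0.1 + 0.4728
= 0.5728


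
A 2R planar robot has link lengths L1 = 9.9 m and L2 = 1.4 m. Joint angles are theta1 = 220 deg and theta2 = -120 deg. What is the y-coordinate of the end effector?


Convert angles to radians: theta1 = 3.8397, theta2 = -2.0944
y = L1*sin(theta1) + L2*sin(theta1+theta2)
y = -6.3636 + 1.3787
y = -4.9849


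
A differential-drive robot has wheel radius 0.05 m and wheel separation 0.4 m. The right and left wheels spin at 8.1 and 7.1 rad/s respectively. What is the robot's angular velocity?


vR = r*wR = 0.05*8.1 = 0.405 m/s
vL = r*wL = 0.05*7.1 = 0.355 m/s
v = (vR+vL)/2 = 0.38 m/s
omega = (vR-vL)/L = 0.125 rad/s
angular velocity = 0.125 rad/s


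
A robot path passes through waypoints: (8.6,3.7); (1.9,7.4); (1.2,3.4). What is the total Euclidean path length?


Segment lengths:
  seg1 = sqrt((-6.7)^2 + (3.7)^2) = 7.6538
  seg2 = sqrt((-0.7)^2 + (-4.0)^2) = 4.0608
Total = 11.7145


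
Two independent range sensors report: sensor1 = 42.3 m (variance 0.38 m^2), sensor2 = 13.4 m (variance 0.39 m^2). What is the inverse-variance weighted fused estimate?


w1 = (1/var1) / (1/var1 + 1/var2)
   = 2.6316 / (2.6316 + 2.5641) = 0.5065
w2 = 1 - w1 = 0.4935
fused = w1*s1 + w2*s2 = 21.4247 + 6.613
= 28.0377 m


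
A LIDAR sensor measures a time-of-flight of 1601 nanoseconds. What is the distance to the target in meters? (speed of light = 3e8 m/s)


tof = 1601 ns = 1.601e-06 s
dist = c * tof / 2
= 3e8 * 1.601e-06 / 2
= 240.15 m


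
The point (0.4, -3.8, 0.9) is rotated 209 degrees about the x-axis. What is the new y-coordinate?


Rotation about x-axis: y' = y*cos(theta) - z*sin(theta)
= -3.8 * -0.8746 - 0.9 * -0.4848
= 3.7599


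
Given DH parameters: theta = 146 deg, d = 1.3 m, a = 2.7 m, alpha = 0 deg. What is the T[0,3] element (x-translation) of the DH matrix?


T[0,3] = a * cos(theta)
= 2.7 * cos(146 deg)
= 2.7 * -0.829
= -2.2384


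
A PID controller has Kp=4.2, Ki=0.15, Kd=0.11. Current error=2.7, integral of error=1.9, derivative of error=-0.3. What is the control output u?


u = Kp*e + Ki*int(e) + Kd*de/dt
= 4.2*2.7 + 0.15*1.9 + 0.11*(-0.3)
= 11.34 + 0.285 + -0.033
= 11.592


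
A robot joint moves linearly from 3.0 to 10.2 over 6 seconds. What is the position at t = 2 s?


s = t/T = 2/6 = 0.3333
p(t) = p0 + (pf-p0)*s
= 3.0 + (10.2 - 3.0) * 0.3333
= 5.4


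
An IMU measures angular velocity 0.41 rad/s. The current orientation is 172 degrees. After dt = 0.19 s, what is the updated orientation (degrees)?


delta_theta = w * dt = 0.41 * 0.19 = 0.0779 rad
= 4.4633 deg
theta_new = 172 + 4.4633 = 176.4633 deg


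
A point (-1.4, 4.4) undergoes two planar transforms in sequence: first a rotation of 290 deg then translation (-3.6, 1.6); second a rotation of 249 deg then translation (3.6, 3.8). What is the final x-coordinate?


After transform 1:
x1 = cos(290)*-1.4 - sin(290)*4.4 + -3.6 = 0.0558
y1 = sin(290)*-1.4 + cos(290)*4.4 + 1.6 = 4.4205
After transform 2:
x2 = cos(249)*0.0558 - sin(249)*4.4205 + 3.6
= 7.7068


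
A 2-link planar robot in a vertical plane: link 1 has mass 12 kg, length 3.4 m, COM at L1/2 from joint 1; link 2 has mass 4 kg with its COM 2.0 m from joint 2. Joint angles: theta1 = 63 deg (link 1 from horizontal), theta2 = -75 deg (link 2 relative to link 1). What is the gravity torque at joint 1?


Horizontal distance from joint 1 to link-1 COM:
  x_c1 = (L1/2)*cos(t1) = 1.7 * 0.454 = 0.7718 m
Horizontal distance from joint 1 to link-2 COM:
  x_c2 = L1*cos(t1) + Lc2*cos(t1+t2)
       = 3.4*0.454 + 2.0*0.9781 = 3.4999 m
tau1 = m1*g*x_c1 + m2*g*x_c2
     = 12*9.81*0.7718 + 4*9.81*3.4999
     = 90.8544 + 137.3346
     = 228.189 Nm


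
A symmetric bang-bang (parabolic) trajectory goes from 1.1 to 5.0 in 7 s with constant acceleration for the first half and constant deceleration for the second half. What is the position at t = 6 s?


Symmetric rest-to-rest: each phase covers (pf-p0)/2 in time T/2. 0.5*a*(T/2)^2 = (pf-p0)/2 => a = 4*(pf-p0)/T^2
a = 4*(5.0-1.1)/7^2 = 0.3184
t = 6 is in the deceleration phase (t > T/2).
p = pf - 0.5*a*(T-t)^2 = 5.0 - 0.5*0.3184*1^2
= 4.8408


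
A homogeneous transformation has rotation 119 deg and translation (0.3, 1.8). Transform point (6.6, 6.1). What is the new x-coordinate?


x' = cos(theta)*px - sin(theta)*py + tx
= -0.4848*6.6 - 0.8746*6.1 + 0.3
= -8.2349


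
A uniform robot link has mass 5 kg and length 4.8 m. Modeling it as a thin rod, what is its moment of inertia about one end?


I = (1/3) * m * L^2
= (1/3) * 5 * 4.8^2
= 0.333333 * 5 * 23.04
= 38.4 kg*m^2


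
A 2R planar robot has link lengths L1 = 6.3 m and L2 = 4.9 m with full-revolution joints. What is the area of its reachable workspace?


r_max = L1 + L2 = 11.2 m
r_min = |L1 - L2| = 1.4 m
Area = pi*(r_max^2 - r_min^2)
= pi*(125.44 - 1.96)
= pi * 123.48
= 387.9239 m^2


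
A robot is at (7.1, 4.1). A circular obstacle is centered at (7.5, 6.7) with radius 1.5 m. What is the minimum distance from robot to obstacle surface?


center_dist = sqrt((7.1-7.5)^2 + (4.1-6.7)^2)
= sqrt(0.16 + 6.76)
= 2.6306
min_dist = center_dist - radius = 2.6306 - 1.5 = 1.1306 m


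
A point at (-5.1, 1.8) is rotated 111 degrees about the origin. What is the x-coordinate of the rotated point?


x' = x*cos(theta) - y*sin(theta)
cos(111 deg) = -0.3584, sin(111 deg) = 0.9336
x' = -5.1 * -0.3584 - 1.8 * 0.9336
= 1.8277 - 1.6804
= 0.1472


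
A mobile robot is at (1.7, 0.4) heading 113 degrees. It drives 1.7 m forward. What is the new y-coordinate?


y_new = y0 + d*sin(theta)
= 0.4 + 1.7*sin(113)
= 0.4 + 1.5649
= 1.9649


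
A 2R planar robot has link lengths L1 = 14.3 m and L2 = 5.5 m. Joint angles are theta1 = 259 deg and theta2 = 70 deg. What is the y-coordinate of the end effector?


Convert angles to radians: theta1 = 4.5204, theta2 = 1.2217
y = L1*sin(theta1) + L2*sin(theta1+theta2)
y = -14.0373 + -2.8327
y = -16.87


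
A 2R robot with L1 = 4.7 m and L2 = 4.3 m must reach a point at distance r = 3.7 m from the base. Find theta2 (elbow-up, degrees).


cos(theta2) = (r^2 - L1^2 - L2^2) / (2*L1*L2)
cos(theta2) = (13.69 - 22.09 - 18.49) / 40.42
cos(theta2) = -0.665265
theta2 = 131.7026 degrees


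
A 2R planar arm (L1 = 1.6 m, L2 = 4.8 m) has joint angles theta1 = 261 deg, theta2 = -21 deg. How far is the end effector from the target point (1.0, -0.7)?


End effector via forward kinematics:
x = L1*cos(t1) + L2*cos(t1+t2) = -2.6503
y = L1*sin(t1) + L2*sin(t1+t2) = -5.7372
Distance to target:
d = sqrt((1.0 - -2.6503)^2 + (-0.7 - -5.7372)^2)
= sqrt(13.3247 + 25.3736)
= 6.2208 m


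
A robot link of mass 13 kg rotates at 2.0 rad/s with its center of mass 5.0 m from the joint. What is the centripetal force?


F = m * omega^2 * r
= 13 * 2.0^2 * 5.0
= 13 * 4.0 * 5.0
= 260.0 N


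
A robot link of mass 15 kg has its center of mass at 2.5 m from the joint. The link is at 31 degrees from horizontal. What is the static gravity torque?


tau = m*g*L*cos(angle)
= 15 * 9.81 * 2.5 * cos(31 deg)
= 15 * 9.81 * 2.5 * 0.8572
= 315.3304 Nm


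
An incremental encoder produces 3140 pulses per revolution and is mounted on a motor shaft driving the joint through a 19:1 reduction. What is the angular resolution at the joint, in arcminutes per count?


counts per rev = 3140
effective counts at joint = 3140 * 19 = 59660
resolution = 360*60 / 59660
= 0.3621 arcmin/count


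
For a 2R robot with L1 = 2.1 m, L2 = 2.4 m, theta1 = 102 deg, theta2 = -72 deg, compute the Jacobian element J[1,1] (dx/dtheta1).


J[1,1] = -L1*sin(t1) - L2*sin(t1+t2)
= -2.1*sin(102) - 2.4*sin(30)
= -3.2541


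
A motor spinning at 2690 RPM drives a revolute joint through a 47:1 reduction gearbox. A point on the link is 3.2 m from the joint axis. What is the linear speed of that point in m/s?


omega_motor = 2690 * 2*pi/60 = 281.6961 rad/s
omega_joint = omega_motor / 47 = 5.9935 rad/s
v = omega_joint * r = 5.9935 * 3.2
= 19.1793 m/s


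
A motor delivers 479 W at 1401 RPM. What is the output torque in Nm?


omega = 1401 * 2*pi/60 = 146.7124 rad/s
tau = P / omega = 479 / 146.7124
= 3.2649 Nm


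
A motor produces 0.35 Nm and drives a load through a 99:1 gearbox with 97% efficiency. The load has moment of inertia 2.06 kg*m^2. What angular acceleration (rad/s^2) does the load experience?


tau_out = tau_motor * N * eta
= 0.35 * 99 * 0.97 = 33.6105 Nm
alpha = tau_out / I = 33.6105 / 2.06
= 16.3158 rad/s^2


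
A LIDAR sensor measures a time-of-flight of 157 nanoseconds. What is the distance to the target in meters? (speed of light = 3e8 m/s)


tof = 157 ns = 1.57e-07 s
dist = c * tof / 2
= 3e8 * 1.57e-07 / 2
= 23.55 m


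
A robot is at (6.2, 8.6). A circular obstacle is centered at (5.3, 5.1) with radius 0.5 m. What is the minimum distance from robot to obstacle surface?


center_dist = sqrt((6.2-5.3)^2 + (8.6-5.1)^2)
= sqrt(0.81 + 12.25)
= 3.6139
min_dist = center_dist - radius = 3.6139 - 0.5 = 3.1139 m


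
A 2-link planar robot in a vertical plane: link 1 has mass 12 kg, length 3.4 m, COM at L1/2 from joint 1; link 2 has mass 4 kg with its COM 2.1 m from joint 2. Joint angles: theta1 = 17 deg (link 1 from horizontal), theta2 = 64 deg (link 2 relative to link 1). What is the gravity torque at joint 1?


Horizontal distance from joint 1 to link-1 COM:
  x_c1 = (L1/2)*cos(t1) = 1.7 * 0.9563 = 1.6257 m
Horizontal distance from joint 1 to link-2 COM:
  x_c2 = L1*cos(t1) + Lc2*cos(t1+t2)
       = 3.4*0.9563 + 2.1*0.1564 = 3.5799 m
tau1 = m1*g*x_c1 + m2*g*x_c2
     = 12*9.81*1.6257 + 4*9.81*3.5799
     = 191.3795 + 140.4772
     = 331.8567 Nm


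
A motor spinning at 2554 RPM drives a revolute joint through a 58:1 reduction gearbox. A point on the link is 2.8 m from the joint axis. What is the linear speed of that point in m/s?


omega_motor = 2554 * 2*pi/60 = 267.4543 rad/s
omega_joint = omega_motor / 58 = 4.6113 rad/s
v = omega_joint * r = 4.6113 * 2.8
= 12.9116 m/s


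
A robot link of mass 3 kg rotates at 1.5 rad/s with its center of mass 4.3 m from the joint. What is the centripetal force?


F = m * omega^2 * r
= 3 * 1.5^2 * 4.3
= 3 * 2.25 * 4.3
= 29.025 N


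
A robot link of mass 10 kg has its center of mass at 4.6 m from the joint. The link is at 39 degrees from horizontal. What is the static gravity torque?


tau = m*g*L*cos(angle)
= 10 * 9.81 * 4.6 * cos(39 deg)
= 10 * 9.81 * 4.6 * 0.7771
= 350.6949 Nm


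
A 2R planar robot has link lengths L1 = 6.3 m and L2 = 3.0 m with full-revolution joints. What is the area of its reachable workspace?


r_max = L1 + L2 = 9.3 m
r_min = |L1 - L2| = 3.3 m
Area = pi*(r_max^2 - r_min^2)
= pi*(86.49 - 10.89)
= pi * 75.6
= 237.5044 m^2


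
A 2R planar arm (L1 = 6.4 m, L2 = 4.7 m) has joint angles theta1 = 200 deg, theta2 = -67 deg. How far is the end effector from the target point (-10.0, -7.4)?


End effector via forward kinematics:
x = L1*cos(t1) + L2*cos(t1+t2) = -9.2194
y = L1*sin(t1) + L2*sin(t1+t2) = 1.2484
Distance to target:
d = sqrt((-10.0 - -9.2194)^2 + (-7.4 - 1.2484)^2)
= sqrt(0.6093 + 74.7954)
= 8.6836 m


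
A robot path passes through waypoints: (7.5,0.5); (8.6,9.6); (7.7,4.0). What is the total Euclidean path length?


Segment lengths:
  seg1 = sqrt((1.1)^2 + (9.1)^2) = 9.1662
  seg2 = sqrt((-0.9)^2 + (-5.6)^2) = 5.6719
Total = 14.8381


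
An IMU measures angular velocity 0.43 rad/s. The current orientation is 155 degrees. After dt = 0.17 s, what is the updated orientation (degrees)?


delta_theta = w * dt = 0.43 * 0.17 = 0.0731 rad
= 4.1883 deg
theta_new = 155 + 4.1883 = 159.1883 deg


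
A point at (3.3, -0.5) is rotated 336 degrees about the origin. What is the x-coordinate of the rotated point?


x' = x*cos(theta) - y*sin(theta)
cos(336 deg) = 0.9135, sin(336 deg) = -0.4067
x' = 3.3 * 0.9135 - -0.5 * -0.4067
= 3.0147 - 0.2034
= 2.8113


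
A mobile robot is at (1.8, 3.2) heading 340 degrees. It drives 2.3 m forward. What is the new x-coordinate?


x_new = x0 + d*cos(theta)
= 1.8 + 2.3*cos(340)
= 1.8 + 2.1613
= 3.9613


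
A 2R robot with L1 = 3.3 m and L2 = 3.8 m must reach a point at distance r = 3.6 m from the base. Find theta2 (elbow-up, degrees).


cos(theta2) = (r^2 - L1^2 - L2^2) / (2*L1*L2)
cos(theta2) = (12.96 - 10.89 - 14.44) / 25.08
cos(theta2) = -0.493222
theta2 = 119.5526 degrees


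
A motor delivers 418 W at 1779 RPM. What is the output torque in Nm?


omega = 1779 * 2*pi/60 = 186.2964 rad/s
tau = P / omega = 418 / 186.2964
= 2.2437 Nm


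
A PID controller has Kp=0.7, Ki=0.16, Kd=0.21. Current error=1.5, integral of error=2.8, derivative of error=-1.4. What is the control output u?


u = Kp*e + Ki*int(e) + Kd*de/dt
= 0.7*1.5 + 0.16*2.8 + 0.21*(-1.4)
= 1.05 + 0.448 + -0.294
= 1.204


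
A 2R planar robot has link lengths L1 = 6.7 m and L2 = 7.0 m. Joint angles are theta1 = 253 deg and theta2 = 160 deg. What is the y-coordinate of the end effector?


Convert angles to radians: theta1 = 4.4157, theta2 = 2.7925
y = L1*sin(theta1) + L2*sin(theta1+theta2)
y = -6.4072 + 5.5904
y = -0.8168


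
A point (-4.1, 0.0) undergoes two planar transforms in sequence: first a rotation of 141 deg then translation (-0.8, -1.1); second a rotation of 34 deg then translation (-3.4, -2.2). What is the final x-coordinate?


After transform 1:
x1 = cos(141)*-4.1 - sin(141)*0.0 + -0.8 = 2.3863
y1 = sin(141)*-4.1 + cos(141)*0.0 + -1.1 = -3.6802
After transform 2:
x2 = cos(34)*2.3863 - sin(34)*-3.6802 + -3.4
= 0.6363


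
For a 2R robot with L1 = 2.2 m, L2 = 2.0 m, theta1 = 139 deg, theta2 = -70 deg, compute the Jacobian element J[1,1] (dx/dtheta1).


J[1,1] = -L1*sin(t1) - L2*sin(t1+t2)
= -2.2*sin(139) - 2.0*sin(69)
= -3.3105


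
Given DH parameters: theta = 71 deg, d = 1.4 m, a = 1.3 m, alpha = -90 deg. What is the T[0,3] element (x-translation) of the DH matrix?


T[0,3] = a * cos(theta)
= 1.3 * cos(71 deg)
= 1.3 * 0.3256
= 0.4232


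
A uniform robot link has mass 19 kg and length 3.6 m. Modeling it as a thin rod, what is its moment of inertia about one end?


I = (1/3) * m * L^2
= (1/3) * 19 * 3.6^2
= 0.333333 * 19 * 12.96
= 82.08 kg*m^2


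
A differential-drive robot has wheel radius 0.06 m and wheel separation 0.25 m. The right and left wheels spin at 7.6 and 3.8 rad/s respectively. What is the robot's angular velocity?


vR = r*wR = 0.06*7.6 = 0.456 m/s
vL = r*wL = 0.06*3.8 = 0.228 m/s
v = (vR+vL)/2 = 0.342 m/s
omega = (vR-vL)/L = 0.912 rad/s
angular velocity = 0.912 rad/s


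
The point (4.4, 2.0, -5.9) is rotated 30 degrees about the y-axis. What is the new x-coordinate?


Rotation about y-axis: x' = x*cos(theta) + z*sin(theta)
= 4.4 * 0.866 + -5.9 * 0.5
= 0.8605


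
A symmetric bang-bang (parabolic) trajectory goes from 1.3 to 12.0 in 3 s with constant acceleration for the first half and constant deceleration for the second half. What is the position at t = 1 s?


Symmetric rest-to-rest: each phase covers (pf-p0)/2 in time T/2. 0.5*a*(T/2)^2 = (pf-p0)/2 => a = 4*(pf-p0)/T^2
a = 4*(12.0-1.3)/3^2 = 4.7556
t = 1 is in the acceleration phase (t <= T/2).
p = p0 + 0.5*a*t^2 = 1.3 + 0.5*4.7556*1^2
= 3.6778


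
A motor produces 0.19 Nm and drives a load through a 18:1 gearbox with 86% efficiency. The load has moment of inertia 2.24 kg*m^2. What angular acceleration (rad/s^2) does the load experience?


tau_out = tau_motor * N * eta
= 0.19 * 18 * 0.86 = 2.9412 Nm
alpha = tau_out / I = 2.9412 / 2.24
= 1.313 rad/s^2


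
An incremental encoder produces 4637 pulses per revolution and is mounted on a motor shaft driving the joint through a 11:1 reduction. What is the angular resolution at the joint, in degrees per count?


counts per rev = 4637
effective counts at joint = 4637 * 11 = 51007
resolution = 360 / 51007
= 0.0071 deg/count


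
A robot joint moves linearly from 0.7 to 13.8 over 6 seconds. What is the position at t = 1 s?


s = t/T = 1/6 = 0.1667
p(t) = p0 + (pf-p0)*s
= 0.7 + (13.8 - 0.7) * 0.1667
= 2.8833


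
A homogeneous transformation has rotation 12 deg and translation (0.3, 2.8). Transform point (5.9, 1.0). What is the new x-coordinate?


x' = cos(theta)*px - sin(theta)*py + tx
= 0.9781*5.9 - 0.2079*1.0 + 0.3
= 5.8632


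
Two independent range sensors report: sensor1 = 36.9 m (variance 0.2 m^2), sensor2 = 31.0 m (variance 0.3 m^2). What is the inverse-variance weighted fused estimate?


w1 = (1/var1) / (1/var1 + 1/var2)
   = 5.0 / (5.0 + 3.3333) = 0.6
w2 = 1 - w1 = 0.4
fused = w1*s1 + w2*s2 = 22.14 + 12.4
= 34.54 m


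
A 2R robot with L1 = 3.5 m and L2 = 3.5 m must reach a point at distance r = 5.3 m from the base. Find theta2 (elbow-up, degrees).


cos(theta2) = (r^2 - L1^2 - L2^2) / (2*L1*L2)
cos(theta2) = (28.09 - 12.25 - 12.25) / 24.5
cos(theta2) = 0.146531
theta2 = 81.5741 degrees


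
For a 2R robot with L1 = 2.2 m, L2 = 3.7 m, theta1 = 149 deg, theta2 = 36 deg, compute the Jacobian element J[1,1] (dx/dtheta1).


J[1,1] = -L1*sin(t1) - L2*sin(t1+t2)
= -2.2*sin(149) - 3.7*sin(185)
= -0.8106


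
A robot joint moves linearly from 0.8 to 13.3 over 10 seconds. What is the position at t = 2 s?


s = t/T = 2/10 = 0.2
p(t) = p0 + (pf-p0)*s
= 0.8 + (13.3 - 0.8) * 0.2
= 3.3


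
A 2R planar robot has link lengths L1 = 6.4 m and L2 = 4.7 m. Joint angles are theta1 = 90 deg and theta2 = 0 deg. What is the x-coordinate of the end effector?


Convert angles to radians: theta1 = 1.5708, theta2 = 0.0
x = L1*cos(theta1) + L2*cos(theta1+theta2)
x = 0.0 + 0.0
x = 0.0


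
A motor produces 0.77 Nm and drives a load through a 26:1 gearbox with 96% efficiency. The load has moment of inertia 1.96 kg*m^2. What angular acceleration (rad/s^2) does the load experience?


tau_out = tau_motor * N * eta
= 0.77 * 26 * 0.96 = 19.2192 Nm
alpha = tau_out / I = 19.2192 / 1.96
= 9.8057 rad/s^2


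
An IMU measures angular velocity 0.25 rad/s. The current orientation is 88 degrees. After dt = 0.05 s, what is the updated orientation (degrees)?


delta_theta = w * dt = 0.25 * 0.05 = 0.0125 rad
= 0.7162 deg
theta_new = 88 + 0.7162 = 88.7162 deg


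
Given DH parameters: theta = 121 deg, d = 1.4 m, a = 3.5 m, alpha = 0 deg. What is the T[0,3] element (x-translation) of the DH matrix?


T[0,3] = a * cos(theta)
= 3.5 * cos(121 deg)
= 3.5 * -0.515
= -1.8026


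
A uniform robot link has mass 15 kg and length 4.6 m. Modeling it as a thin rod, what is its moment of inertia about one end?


I = (1/3) * m * L^2
= (1/3) * 15 * 4.6^2
= 0.333333 * 15 * 21.16
= 105.8 kg*m^2


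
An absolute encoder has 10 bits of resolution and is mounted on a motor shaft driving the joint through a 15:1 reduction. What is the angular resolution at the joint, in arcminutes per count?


counts = 2^10 = 1024
effective counts at joint = 1024 * 15 = 15360
resolution = 360*60 / 15360
= 1.4062 arcmin/count


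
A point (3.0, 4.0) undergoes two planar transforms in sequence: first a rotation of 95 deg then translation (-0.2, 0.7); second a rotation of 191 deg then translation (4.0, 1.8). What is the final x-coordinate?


After transform 1:
x1 = cos(95)*3.0 - sin(95)*4.0 + -0.2 = -4.4462
y1 = sin(95)*3.0 + cos(95)*4.0 + 0.7 = 3.34
After transform 2:
x2 = cos(191)*-4.4462 - sin(191)*3.34 + 4.0
= 9.0019


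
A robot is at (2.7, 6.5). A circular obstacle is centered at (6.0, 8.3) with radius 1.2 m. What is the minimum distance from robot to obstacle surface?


center_dist = sqrt((2.7-6.0)^2 + (6.5-8.3)^2)
= sqrt(10.89 + 3.24)
= 3.759
min_dist = center_dist - radius = 3.759 - 1.2 = 2.559 m


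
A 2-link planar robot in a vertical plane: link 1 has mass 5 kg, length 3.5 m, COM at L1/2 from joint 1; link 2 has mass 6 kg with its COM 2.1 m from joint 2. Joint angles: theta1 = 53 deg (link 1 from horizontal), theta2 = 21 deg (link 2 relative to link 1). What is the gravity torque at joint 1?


Horizontal distance from joint 1 to link-1 COM:
  x_c1 = (L1/2)*cos(t1) = 1.75 * 0.6018 = 1.0532 m
Horizontal distance from joint 1 to link-2 COM:
  x_c2 = L1*cos(t1) + Lc2*cos(t1+t2)
       = 3.5*0.6018 + 2.1*0.2756 = 2.6852 m
tau1 = m1*g*x_c1 + m2*g*x_c2
     = 5*9.81*1.0532 + 6*9.81*2.6852
     = 51.6583 + 158.0503
     = 209.7086 Nm


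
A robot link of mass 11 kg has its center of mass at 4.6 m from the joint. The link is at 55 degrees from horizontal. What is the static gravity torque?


tau = m*g*L*cos(angle)
= 11 * 9.81 * 4.6 * cos(55 deg)
= 11 * 9.81 * 4.6 * 0.5736
= 284.7153 Nm


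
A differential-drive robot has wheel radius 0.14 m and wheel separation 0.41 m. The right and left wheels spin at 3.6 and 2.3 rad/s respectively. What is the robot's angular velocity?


vR = r*wR = 0.14*3.6 = 0.504 m/s
vL = r*wL = 0.14*2.3 = 0.322 m/s
v = (vR+vL)/2 = 0.413 m/s
omega = (vR-vL)/L = 0.4439 rad/s
angular velocity = 0.4439 rad/s


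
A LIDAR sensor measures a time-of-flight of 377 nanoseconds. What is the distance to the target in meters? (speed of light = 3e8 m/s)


tof = 377 ns = 3.77e-07 s
dist = c * tof / 2
= 3e8 * 3.77e-07 / 2
= 56.55 m


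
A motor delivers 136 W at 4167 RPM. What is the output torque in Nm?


omega = 4167 * 2*pi/60 = 436.3672 rad/s
tau = P / omega = 136 / 436.3672
= 0.3117 Nm


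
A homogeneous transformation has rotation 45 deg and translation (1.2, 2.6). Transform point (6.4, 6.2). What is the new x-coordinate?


x' = cos(theta)*px - sin(theta)*py + tx
= 0.7071*6.4 - 0.7071*6.2 + 1.2
= 1.3414


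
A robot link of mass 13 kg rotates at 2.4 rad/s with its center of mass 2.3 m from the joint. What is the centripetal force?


F = m * omega^2 * r
= 13 * 2.4^2 * 2.3
= 13 * 5.76 * 2.3
= 172.224 N


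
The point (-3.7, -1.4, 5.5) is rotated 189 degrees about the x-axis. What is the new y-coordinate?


Rotation about x-axis: y' = y*cos(theta) - z*sin(theta)
= -1.4 * -0.9877 - 5.5 * -0.1564
= 2.2432


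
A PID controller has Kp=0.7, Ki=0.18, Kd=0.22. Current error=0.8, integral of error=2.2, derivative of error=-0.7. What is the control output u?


u = Kp*e + Ki*int(e) + Kd*de/dt
= 0.7*0.8 + 0.18*2.2 + 0.22*(-0.7)
= 0.56 + 0.396 + -0.154
= 0.802


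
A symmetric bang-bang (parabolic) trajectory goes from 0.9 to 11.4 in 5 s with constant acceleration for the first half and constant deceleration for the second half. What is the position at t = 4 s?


Symmetric rest-to-rest: each phase covers (pf-p0)/2 in time T/2. 0.5*a*(T/2)^2 = (pf-p0)/2 => a = 4*(pf-p0)/T^2
a = 4*(11.4-0.9)/5^2 = 1.68
t = 4 is in the deceleration phase (t > T/2).
p = pf - 0.5*a*(T-t)^2 = 11.4 - 0.5*1.68*1^2
= 10.56


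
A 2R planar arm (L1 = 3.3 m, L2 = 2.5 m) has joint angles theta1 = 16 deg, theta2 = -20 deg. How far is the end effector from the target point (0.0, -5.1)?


End effector via forward kinematics:
x = L1*cos(t1) + L2*cos(t1+t2) = 5.6661
y = L1*sin(t1) + L2*sin(t1+t2) = 0.7352
Distance to target:
d = sqrt((0.0 - 5.6661)^2 + (-5.1 - 0.7352)^2)
= sqrt(32.1044 + 34.0497)
= 8.1335 m


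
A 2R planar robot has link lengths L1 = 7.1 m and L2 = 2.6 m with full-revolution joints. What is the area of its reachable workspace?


r_max = L1 + L2 = 9.7 m
r_min = |L1 - L2| = 4.5 m
Area = pi*(r_max^2 - r_min^2)
= pi*(94.09 - 20.25)
= pi * 73.84
= 231.9752 m^2


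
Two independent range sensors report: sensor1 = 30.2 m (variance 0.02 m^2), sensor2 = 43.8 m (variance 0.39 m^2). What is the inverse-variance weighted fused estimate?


w1 = (1/var1) / (1/var1 + 1/var2)
   = 50.0 / (50.0 + 2.5641) = 0.9512
w2 = 1 - w1 = 0.0488
fused = w1*s1 + w2*s2 = 28.7268 + 2.1366
= 30.8634 m


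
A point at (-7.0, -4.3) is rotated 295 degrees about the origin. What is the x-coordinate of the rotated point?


x' = x*cos(theta) - y*sin(theta)
cos(295 deg) = 0.4226, sin(295 deg) = -0.9063
x' = -7.0 * 0.4226 - -4.3 * -0.9063
= -2.9583 - 3.8971
= -6.8555


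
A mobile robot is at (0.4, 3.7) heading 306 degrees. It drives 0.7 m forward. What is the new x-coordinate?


x_new = x0 + d*cos(theta)
= 0.4 + 0.7*cos(306)
= 0.4 + 0.4114
= 0.8114


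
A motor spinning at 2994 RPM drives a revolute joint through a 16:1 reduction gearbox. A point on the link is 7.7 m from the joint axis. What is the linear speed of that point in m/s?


omega_motor = 2994 * 2*pi/60 = 313.5309 rad/s
omega_joint = omega_motor / 16 = 19.5957 rad/s
v = omega_joint * r = 19.5957 * 7.7
= 150.8868 m/s


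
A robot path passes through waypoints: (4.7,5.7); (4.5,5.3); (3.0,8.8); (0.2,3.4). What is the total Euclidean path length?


Segment lengths:
  seg1 = sqrt((-0.2)^2 + (-0.4)^2) = 0.4472
  seg2 = sqrt((-1.5)^2 + (3.5)^2) = 3.8079
  seg3 = sqrt((-2.8)^2 + (-5.4)^2) = 6.0828
Total = 10.3379


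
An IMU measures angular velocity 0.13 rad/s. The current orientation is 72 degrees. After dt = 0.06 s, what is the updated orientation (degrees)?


delta_theta = w * dt = 0.13 * 0.06 = 0.0078 rad
= 0.4469 deg
theta_new = 72 + 0.4469 = 72.4469 deg


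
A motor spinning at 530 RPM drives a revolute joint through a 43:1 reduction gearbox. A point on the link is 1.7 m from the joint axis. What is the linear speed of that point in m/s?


omega_motor = 530 * 2*pi/60 = 55.5015 rad/s
omega_joint = omega_motor / 43 = 1.2907 rad/s
v = omega_joint * r = 1.2907 * 1.7
= 2.1942 m/s


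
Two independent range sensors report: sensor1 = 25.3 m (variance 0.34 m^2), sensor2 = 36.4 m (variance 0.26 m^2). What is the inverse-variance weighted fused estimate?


w1 = (1/var1) / (1/var1 + 1/var2)
   = 2.9412 / (2.9412 + 3.8462) = 0.4333
w2 = 1 - w1 = 0.5667
fused = w1*s1 + w2*s2 = 10.9633 + 20.6267
= 31.59 m


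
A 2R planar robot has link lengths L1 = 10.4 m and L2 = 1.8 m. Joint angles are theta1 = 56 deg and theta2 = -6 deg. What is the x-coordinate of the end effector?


Convert angles to radians: theta1 = 0.9774, theta2 = -0.1047
x = L1*cos(theta1) + L2*cos(theta1+theta2)
x = 5.8156 + 1.157
x = 6.9726


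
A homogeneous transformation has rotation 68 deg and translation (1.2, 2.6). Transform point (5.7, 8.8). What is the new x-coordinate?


x' = cos(theta)*px - sin(theta)*py + tx
= 0.3746*5.7 - 0.9272*8.8 + 1.2
= -4.824


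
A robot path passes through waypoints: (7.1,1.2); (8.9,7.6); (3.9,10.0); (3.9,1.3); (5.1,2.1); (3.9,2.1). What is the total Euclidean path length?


Segment lengths:
  seg1 = sqrt((1.8)^2 + (6.4)^2) = 6.6483
  seg2 = sqrt((-5.0)^2 + (2.4)^2) = 5.5462
  seg3 = sqrt((0.0)^2 + (-8.7)^2) = 8.7
  seg4 = sqrt((1.2)^2 + (0.8)^2) = 1.4422
  seg5 = sqrt((-1.2)^2 + (0.0)^2) = 1.2
Total = 23.5367


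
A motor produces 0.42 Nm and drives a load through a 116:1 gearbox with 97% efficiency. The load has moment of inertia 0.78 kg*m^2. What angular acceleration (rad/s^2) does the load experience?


tau_out = tau_motor * N * eta
= 0.42 * 116 * 0.97 = 47.2584 Nm
alpha = tau_out / I = 47.2584 / 0.78
= 60.5877 rad/s^2


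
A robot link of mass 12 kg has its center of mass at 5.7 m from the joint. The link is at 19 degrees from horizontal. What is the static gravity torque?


tau = m*g*L*cos(angle)
= 12 * 9.81 * 5.7 * cos(19 deg)
= 12 * 9.81 * 5.7 * 0.9455
= 634.4467 Nm


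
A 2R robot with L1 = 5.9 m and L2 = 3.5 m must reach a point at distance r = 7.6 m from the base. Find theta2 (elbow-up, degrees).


cos(theta2) = (r^2 - L1^2 - L2^2) / (2*L1*L2)
cos(theta2) = (57.76 - 34.81 - 12.25) / 41.3
cos(theta2) = 0.25908
theta2 = 74.9845 degrees


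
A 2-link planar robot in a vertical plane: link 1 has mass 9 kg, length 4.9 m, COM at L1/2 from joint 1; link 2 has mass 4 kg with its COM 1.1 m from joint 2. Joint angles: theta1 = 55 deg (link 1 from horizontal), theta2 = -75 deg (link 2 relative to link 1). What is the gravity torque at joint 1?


Horizontal distance from joint 1 to link-1 COM:
  x_c1 = (L1/2)*cos(t1) = 2.45 * 0.5736 = 1.4053 m
Horizontal distance from joint 1 to link-2 COM:
  x_c2 = L1*cos(t1) + Lc2*cos(t1+t2)
       = 4.9*0.5736 + 1.1*0.9397 = 3.8442 m
tau1 = m1*g*x_c1 + m2*g*x_c2
     = 9*9.81*1.4053 + 4*9.81*3.8442
     = 124.0706 + 150.8459
     = 274.9165 Nm


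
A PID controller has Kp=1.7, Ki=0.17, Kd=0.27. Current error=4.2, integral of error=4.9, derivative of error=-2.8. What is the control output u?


u = Kp*e + Ki*int(e) + Kd*de/dt
= 1.7*4.2 + 0.17*4.9 + 0.27*(-2.8)
= 7.14 + 0.833 + -0.756
= 7.217


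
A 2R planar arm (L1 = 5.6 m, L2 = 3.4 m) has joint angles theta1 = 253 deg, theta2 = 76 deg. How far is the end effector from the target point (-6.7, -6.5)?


End effector via forward kinematics:
x = L1*cos(t1) + L2*cos(t1+t2) = 1.2771
y = L1*sin(t1) + L2*sin(t1+t2) = -7.1064
Distance to target:
d = sqrt((-6.7 - 1.2771)^2 + (-6.5 - -7.1064)^2)
= sqrt(63.6339 + 0.3678)
= 8.0001 m


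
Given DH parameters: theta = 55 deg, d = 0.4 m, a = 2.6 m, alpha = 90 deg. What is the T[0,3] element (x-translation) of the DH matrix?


T[0,3] = a * cos(theta)
= 2.6 * cos(55 deg)
= 2.6 * 0.5736
= 1.4913


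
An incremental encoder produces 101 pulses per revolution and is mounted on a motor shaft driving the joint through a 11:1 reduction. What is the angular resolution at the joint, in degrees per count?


counts per rev = 101
effective counts at joint = 101 * 11 = 1111
resolution = 360 / 1111
= 0.324 deg/count


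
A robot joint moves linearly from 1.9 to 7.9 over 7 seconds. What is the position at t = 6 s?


s = t/T = 6/7 = 0.8571
p(t) = p0 + (pf-p0)*s
= 1.9 + (7.9 - 1.9) * 0.8571
= 7.0429


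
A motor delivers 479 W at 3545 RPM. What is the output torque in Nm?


omega = 3545 * 2*pi/60 = 371.2315 rad/s
tau = P / omega = 479 / 371.2315
= 1.2903 Nm


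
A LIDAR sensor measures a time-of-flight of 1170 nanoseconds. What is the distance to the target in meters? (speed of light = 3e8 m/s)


tof = 1170 ns = 1.17e-06 s
dist = c * tof / 2
= 3e8 * 1.17e-06 / 2
= 175.5 m


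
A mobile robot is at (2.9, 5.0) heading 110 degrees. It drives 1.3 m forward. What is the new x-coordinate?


x_new = x0 + d*cos(theta)
= 2.9 + 1.3*cos(110)
= 2.9 + -0.4446
= 2.4554


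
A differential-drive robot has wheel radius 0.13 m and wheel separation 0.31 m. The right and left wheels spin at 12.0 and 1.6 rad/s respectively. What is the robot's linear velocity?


vR = r*wR = 0.13*12.0 = 1.56 m/s
vL = r*wL = 0.13*1.6 = 0.208 m/s
v = (vR+vL)/2 = 0.884 m/s
omega = (vR-vL)/L = 4.3613 rad/s
linear velocity = 0.884 m/s


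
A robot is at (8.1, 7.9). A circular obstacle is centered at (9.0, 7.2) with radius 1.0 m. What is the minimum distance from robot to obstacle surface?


center_dist = sqrt((8.1-9.0)^2 + (7.9-7.2)^2)
= sqrt(0.81 + 0.49)
= 1.1402
min_dist = center_dist - radius = 1.1402 - 1.0 = 0.1402 m


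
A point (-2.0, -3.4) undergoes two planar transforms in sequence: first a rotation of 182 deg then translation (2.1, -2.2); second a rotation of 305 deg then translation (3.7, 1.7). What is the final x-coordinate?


After transform 1:
x1 = cos(182)*-2.0 - sin(182)*-3.4 + 2.1 = 3.9801
y1 = sin(182)*-2.0 + cos(182)*-3.4 + -2.2 = 1.2677
After transform 2:
x2 = cos(305)*3.9801 - sin(305)*1.2677 + 3.7
= 7.0214


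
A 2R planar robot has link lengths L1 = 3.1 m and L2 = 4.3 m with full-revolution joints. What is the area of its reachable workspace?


r_max = L1 + L2 = 7.4 m
r_min = |L1 - L2| = 1.2 m
Area = pi*(r_max^2 - r_min^2)
= pi*(54.76 - 1.44)
= pi * 53.32
= 167.5097 m^2


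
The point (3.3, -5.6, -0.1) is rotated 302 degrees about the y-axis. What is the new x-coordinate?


Rotation about y-axis: x' = x*cos(theta) + z*sin(theta)
= 3.3 * 0.5299 + -0.1 * -0.848
= 1.8335


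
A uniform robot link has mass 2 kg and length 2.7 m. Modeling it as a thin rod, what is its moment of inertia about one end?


I = (1/3) * m * L^2
= (1/3) * 2 * 2.7^2
= 0.333333 * 2 * 7.29
= 4.86 kg*m^2


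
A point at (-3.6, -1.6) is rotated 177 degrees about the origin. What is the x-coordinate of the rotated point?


x' = x*cos(theta) - y*sin(theta)
cos(177 deg) = -0.9986, sin(177 deg) = 0.0523
x' = -3.6 * -0.9986 - -1.6 * 0.0523
= 3.5951 - -0.0837
= 3.6788


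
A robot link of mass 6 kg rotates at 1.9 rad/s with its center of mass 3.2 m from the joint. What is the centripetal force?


F = m * omega^2 * r
= 6 * 1.9^2 * 3.2
= 6 * 3.61 * 3.2
= 69.312 N


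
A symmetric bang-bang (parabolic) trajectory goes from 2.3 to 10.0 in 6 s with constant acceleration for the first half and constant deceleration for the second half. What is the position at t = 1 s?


Symmetric rest-to-rest: each phase covers (pf-p0)/2 in time T/2. 0.5*a*(T/2)^2 = (pf-p0)/2 => a = 4*(pf-p0)/T^2
a = 4*(10.0-2.3)/6^2 = 0.8556
t = 1 is in the acceleration phase (t <= T/2).
p = p0 + 0.5*a*t^2 = 2.3 + 0.5*0.8556*1^2
= 2.7278


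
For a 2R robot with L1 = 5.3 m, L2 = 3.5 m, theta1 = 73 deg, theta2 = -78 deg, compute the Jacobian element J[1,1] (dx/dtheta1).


J[1,1] = -L1*sin(t1) - L2*sin(t1+t2)
= -5.3*sin(73) - 3.5*sin(-5)
= -4.7634


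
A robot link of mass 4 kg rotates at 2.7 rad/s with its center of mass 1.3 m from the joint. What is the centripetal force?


F = m * omega^2 * r
= 4 * 2.7^2 * 1.3
= 4 * 7.29 * 1.3
= 37.908 N


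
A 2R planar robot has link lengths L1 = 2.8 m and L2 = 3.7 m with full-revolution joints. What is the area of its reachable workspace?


r_max = L1 + L2 = 6.5 m
r_min = |L1 - L2| = 0.9 m
Area = pi*(r_max^2 - r_min^2)
= pi*(42.25 - 0.81)
= pi * 41.44
= 130.1876 m^2


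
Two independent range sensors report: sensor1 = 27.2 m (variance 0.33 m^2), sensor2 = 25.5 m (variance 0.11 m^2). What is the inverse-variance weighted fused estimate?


w1 = (1/var1) / (1/var1 + 1/var2)
   = 3.0303 / (3.0303 + 9.0909) = 0.25
w2 = 1 - w1 = 0.75
fused = w1*s1 + w2*s2 = 6.8 + 19.125
= 25.925 m


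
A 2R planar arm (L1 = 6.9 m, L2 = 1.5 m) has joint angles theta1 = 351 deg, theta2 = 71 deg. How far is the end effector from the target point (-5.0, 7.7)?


End effector via forward kinematics:
x = L1*cos(t1) + L2*cos(t1+t2) = 7.5193
y = L1*sin(t1) + L2*sin(t1+t2) = 0.245
Distance to target:
d = sqrt((-5.0 - 7.5193)^2 + (7.7 - 0.245)^2)
= sqrt(156.7318 + 55.5767)
= 14.5708 m


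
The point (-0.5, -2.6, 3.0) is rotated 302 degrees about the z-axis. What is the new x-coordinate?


Rotation about z-axis: x' = x*cos(theta) - y*sin(theta)
= -0.5 * 0.5299 - -2.6 * -0.848
= -2.4699


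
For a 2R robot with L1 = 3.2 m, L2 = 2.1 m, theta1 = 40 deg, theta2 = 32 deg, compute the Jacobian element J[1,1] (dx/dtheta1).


J[1,1] = -L1*sin(t1) - L2*sin(t1+t2)
= -3.2*sin(40) - 2.1*sin(72)
= -4.0541


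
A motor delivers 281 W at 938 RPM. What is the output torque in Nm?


omega = 938 * 2*pi/60 = 98.2271 rad/s
tau = P / omega = 281 / 98.2271
= 2.8607 Nm


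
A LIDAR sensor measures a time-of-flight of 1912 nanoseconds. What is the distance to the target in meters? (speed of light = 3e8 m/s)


tof = 1912 ns = 1.912e-06 s
dist = c * tof / 2
= 3e8 * 1.912e-06 / 2
= 286.8 m


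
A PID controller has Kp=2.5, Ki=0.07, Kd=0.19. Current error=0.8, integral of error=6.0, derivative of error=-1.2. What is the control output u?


u = Kp*e + Ki*int(e) + Kd*de/dt
= 2.5*0.8 + 0.07*6.0 + 0.19*(-1.2)
= 2.0 + 0.42 + -0.228
= 2.192


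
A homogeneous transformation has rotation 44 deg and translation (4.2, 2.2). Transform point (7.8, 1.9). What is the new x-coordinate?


x' = cos(theta)*px - sin(theta)*py + tx
= 0.7193*7.8 - 0.6947*1.9 + 4.2
= 8.491


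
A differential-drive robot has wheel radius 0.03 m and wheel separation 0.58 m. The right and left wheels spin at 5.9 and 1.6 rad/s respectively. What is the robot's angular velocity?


vR = r*wR = 0.03*5.9 = 0.177 m/s
vL = r*wL = 0.03*1.6 = 0.048 m/s
v = (vR+vL)/2 = 0.1125 m/s
omega = (vR-vL)/L = 0.2224 rad/s
angular velocity = 0.2224 rad/s


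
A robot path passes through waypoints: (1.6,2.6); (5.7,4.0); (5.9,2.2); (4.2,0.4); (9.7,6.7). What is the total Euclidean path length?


Segment lengths:
  seg1 = sqrt((4.1)^2 + (1.4)^2) = 4.3324
  seg2 = sqrt((0.2)^2 + (-1.8)^2) = 1.8111
  seg3 = sqrt((-1.7)^2 + (-1.8)^2) = 2.4759
  seg4 = sqrt((5.5)^2 + (6.3)^2) = 8.363
Total = 16.9824


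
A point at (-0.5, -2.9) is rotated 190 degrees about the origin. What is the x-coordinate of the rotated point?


x' = x*cos(theta) - y*sin(theta)
cos(190 deg) = -0.9848, sin(190 deg) = -0.1736
x' = -0.5 * -0.9848 - -2.9 * -0.1736
= 0.4924 - 0.5036
= -0.0112


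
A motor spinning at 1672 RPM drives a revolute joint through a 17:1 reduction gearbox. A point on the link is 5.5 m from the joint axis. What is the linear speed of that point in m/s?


omega_motor = 1672 * 2*pi/60 = 175.0914 rad/s
omega_joint = omega_motor / 17 = 10.2995 rad/s
v = omega_joint * r = 10.2995 * 5.5
= 56.6472 m/s


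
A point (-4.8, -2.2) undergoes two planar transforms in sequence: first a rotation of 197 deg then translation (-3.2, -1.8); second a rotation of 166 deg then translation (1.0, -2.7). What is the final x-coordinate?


After transform 1:
x1 = cos(197)*-4.8 - sin(197)*-2.2 + -3.2 = 0.747
y1 = sin(197)*-4.8 + cos(197)*-2.2 + -1.8 = 1.7073
After transform 2:
x2 = cos(166)*0.747 - sin(166)*1.7073 + 1.0
= -0.1379


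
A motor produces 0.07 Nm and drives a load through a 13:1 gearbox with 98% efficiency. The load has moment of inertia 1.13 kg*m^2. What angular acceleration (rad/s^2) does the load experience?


tau_out = tau_motor * N * eta
= 0.07 * 13 * 0.98 = 0.8918 Nm
alpha = tau_out / I = 0.8918 / 1.13
= 0.7892 rad/s^2


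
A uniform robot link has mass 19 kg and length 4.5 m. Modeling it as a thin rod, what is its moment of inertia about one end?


I = (1/3) * m * L^2
= (1/3) * 19 * 4.5^2
= 0.333333 * 19 * 20.25
= 128.25 kg*m^2


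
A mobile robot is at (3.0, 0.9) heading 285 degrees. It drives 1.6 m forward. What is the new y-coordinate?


y_new = y0 + d*sin(theta)
= 0.9 + 1.6*sin(285)
= 0.9 + -1.5455
= -0.6455


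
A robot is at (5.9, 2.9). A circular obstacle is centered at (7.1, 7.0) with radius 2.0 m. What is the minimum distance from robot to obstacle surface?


center_dist = sqrt((5.9-7.1)^2 + (2.9-7.0)^2)
= sqrt(1.44 + 16.81)
= 4.272
min_dist = center_dist - radius = 4.272 - 2.0 = 2.272 m


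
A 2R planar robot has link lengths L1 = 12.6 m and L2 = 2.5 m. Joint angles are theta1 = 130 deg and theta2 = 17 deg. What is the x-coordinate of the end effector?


Convert angles to radians: theta1 = 2.2689, theta2 = 0.2967
x = L1*cos(theta1) + L2*cos(theta1+theta2)
x = -8.0991 + -2.0967
x = -10.1958


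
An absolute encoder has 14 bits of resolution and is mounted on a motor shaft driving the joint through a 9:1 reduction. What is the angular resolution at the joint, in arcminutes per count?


counts = 2^14 = 16384
effective counts at joint = 16384 * 9 = 147456
resolution = 360*60 / 147456
= 0.1465 arcmin/count


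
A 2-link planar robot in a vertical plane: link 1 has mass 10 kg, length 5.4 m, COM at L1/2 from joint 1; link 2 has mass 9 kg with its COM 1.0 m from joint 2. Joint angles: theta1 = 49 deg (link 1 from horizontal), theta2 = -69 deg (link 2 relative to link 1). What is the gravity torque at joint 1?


Horizontal distance from joint 1 to link-1 COM:
  x_c1 = (L1/2)*cos(t1) = 2.7 * 0.6561 = 1.7714 m
Horizontal distance from joint 1 to link-2 COM:
  x_c2 = L1*cos(t1) + Lc2*cos(t1+t2)
       = 5.4*0.6561 + 1.0*0.9397 = 4.4824 m
tau1 = m1*g*x_c1 + m2*g*x_c2
     = 10*9.81*1.7714 + 9*9.81*4.4824
     = 173.7704 + 395.7521
     = 569.5225 Nm


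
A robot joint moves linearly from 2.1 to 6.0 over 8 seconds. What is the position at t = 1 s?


s = t/T = 1/8 = 0.125
p(t) = p0 + (pf-p0)*s
= 2.1 + (6.0 - 2.1) * 0.125
= 2.5875
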